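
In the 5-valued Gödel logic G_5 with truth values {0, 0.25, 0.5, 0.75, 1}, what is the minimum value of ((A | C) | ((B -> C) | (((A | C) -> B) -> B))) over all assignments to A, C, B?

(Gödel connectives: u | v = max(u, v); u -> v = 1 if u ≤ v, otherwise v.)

0.25

The minimum is attained at A = 0, C = 0, B = 0.25:
  (A | C) = max(0, 0) = 0
  (B -> C): 0.25 > 0, so result = 0
  (A | C) = max(0, 0) = 0
  ((A | C) -> B): 0 ≤ 0.25, so result = 1
  (((A | C) -> B) -> B): 1 > 0.25, so result = 0.25
  ((B -> C) | (((A | C) -> B) -> B)) = max(0, 0.25) = 0.25
  ((A | C) | ((B -> C) | (((A | C) -> B) -> B))) = max(0, 0.25) = 0.25
Checking all 125 assignments confirms none give a value below 0.25.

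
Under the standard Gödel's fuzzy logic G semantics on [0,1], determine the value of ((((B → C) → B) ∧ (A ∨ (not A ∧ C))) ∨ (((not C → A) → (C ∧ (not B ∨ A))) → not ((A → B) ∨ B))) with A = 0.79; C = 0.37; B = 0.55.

(B → C): 0.55 > 0.37, so result = 0.37
((B → C) → B): 0.37 ≤ 0.55, so result = 1
not A: Gödel ¬ of 0.79 = 0 (operand ≠ 0)
(not A ∧ C) = min(0, 0.37) = 0
(A ∨ (not A ∧ C)) = max(0.79, 0) = 0.79
(((B → C) → B) ∧ (A ∨ (not A ∧ C))) = min(1, 0.79) = 0.79
not C: Gödel ¬ of 0.37 = 0 (operand ≠ 0)
(not C → A): 0 ≤ 0.79, so result = 1
not B: Gödel ¬ of 0.55 = 0 (operand ≠ 0)
(not B ∨ A) = max(0, 0.79) = 0.79
(C ∧ (not B ∨ A)) = min(0.37, 0.79) = 0.37
((not C → A) → (C ∧ (not B ∨ A))): 1 > 0.37, so result = 0.37
(A → B): 0.79 > 0.55, so result = 0.55
((A → B) ∨ B) = max(0.55, 0.55) = 0.55
not ((A → B) ∨ B): Gödel ¬ of 0.55 = 0 (operand ≠ 0)
(((not C → A) → (C ∧ (not B ∨ A))) → not ((A → B) ∨ B)): 0.37 > 0, so result = 0
((((B → C) → B) ∧ (A ∨ (not A ∧ C))) ∨ (((not C → A) → (C ∧ (not B ∨ A))) → not ((A → B) ∨ B))) = max(0.79, 0) = 0.79

0.79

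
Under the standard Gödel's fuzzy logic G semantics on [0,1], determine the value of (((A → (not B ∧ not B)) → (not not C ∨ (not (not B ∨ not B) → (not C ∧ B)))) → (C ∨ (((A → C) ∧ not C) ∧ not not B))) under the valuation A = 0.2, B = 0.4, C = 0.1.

not B: Gödel ¬ of 0.4 = 0 (operand ≠ 0)
not B: Gödel ¬ of 0.4 = 0 (operand ≠ 0)
(not B ∧ not B) = min(0, 0) = 0
(A → (not B ∧ not B)): 0.2 > 0, so result = 0
not C: Gödel ¬ of 0.1 = 0 (operand ≠ 0)
not not C: Gödel ¬ of 0 = 1 (operand is 0)
not B: Gödel ¬ of 0.4 = 0 (operand ≠ 0)
not B: Gödel ¬ of 0.4 = 0 (operand ≠ 0)
(not B ∨ not B) = max(0, 0) = 0
not (not B ∨ not B): Gödel ¬ of 0 = 1 (operand is 0)
not C: Gödel ¬ of 0.1 = 0 (operand ≠ 0)
(not C ∧ B) = min(0, 0.4) = 0
(not (not B ∨ not B) → (not C ∧ B)): 1 > 0, so result = 0
(not not C ∨ (not (not B ∨ not B) → (not C ∧ B))) = max(1, 0) = 1
((A → (not B ∧ not B)) → (not not C ∨ (not (not B ∨ not B) → (not C ∧ B)))): 0 ≤ 1, so result = 1
(A → C): 0.2 > 0.1, so result = 0.1
not C: Gödel ¬ of 0.1 = 0 (operand ≠ 0)
((A → C) ∧ not C) = min(0.1, 0) = 0
not B: Gödel ¬ of 0.4 = 0 (operand ≠ 0)
not not B: Gödel ¬ of 0 = 1 (operand is 0)
(((A → C) ∧ not C) ∧ not not B) = min(0, 1) = 0
(C ∨ (((A → C) ∧ not C) ∧ not not B)) = max(0.1, 0) = 0.1
(((A → (not B ∧ not B)) → (not not C ∨ (not (not B ∨ not B) → (not C ∧ B)))) → (C ∨ (((A → C) ∧ not C) ∧ not not B))): 1 > 0.1, so result = 0.1

0.10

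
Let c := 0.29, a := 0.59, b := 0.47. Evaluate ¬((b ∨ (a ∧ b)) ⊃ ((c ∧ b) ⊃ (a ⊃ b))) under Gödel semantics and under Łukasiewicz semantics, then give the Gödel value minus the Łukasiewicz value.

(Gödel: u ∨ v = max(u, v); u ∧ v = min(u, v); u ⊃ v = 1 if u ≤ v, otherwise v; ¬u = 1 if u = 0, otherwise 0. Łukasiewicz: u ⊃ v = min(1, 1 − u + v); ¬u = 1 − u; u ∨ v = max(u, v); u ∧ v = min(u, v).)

Gödel evaluation:
  (a ∧ b) = min(0.59, 0.47) = 0.47
  (b ∨ (a ∧ b)) = max(0.47, 0.47) = 0.47
  (c ∧ b) = min(0.29, 0.47) = 0.29
  (a ⊃ b): 0.59 > 0.47, so result = 0.47
  ((c ∧ b) ⊃ (a ⊃ b)): 0.29 ≤ 0.47, so result = 1
  ((b ∨ (a ∧ b)) ⊃ ((c ∧ b) ⊃ (a ⊃ b))): 0.47 ≤ 1, so result = 1
  ¬((b ∨ (a ∧ b)) ⊃ ((c ∧ b) ⊃ (a ⊃ b))): Gödel ¬ of 1 = 0 (operand ≠ 0)
  Gödel value = 0
Łukasiewicz evaluation:
  (a ∧ b) = min(0.59, 0.47) = 0.47
  (b ∨ (a ∧ b)) = max(0.47, 0.47) = 0.47
  (c ∧ b) = min(0.29, 0.47) = 0.29
  (a ⊃ b): min(1, 1 − 0.59 + 0.47) = 0.88
  ((c ∧ b) ⊃ (a ⊃ b)): min(1, 1 − 0.29 + 0.88) = 1
  ((b ∨ (a ∧ b)) ⊃ ((c ∧ b) ⊃ (a ⊃ b))): min(1, 1 − 0.47 + 1) = 1
  ¬((b ∨ (a ∧ b)) ⊃ ((c ∧ b) ⊃ (a ⊃ b))): Łukasiewicz ¬ gives 1 − 1 = 0
  Łukasiewicz value = 0
Difference: 0 − 0 = 0.00

0.00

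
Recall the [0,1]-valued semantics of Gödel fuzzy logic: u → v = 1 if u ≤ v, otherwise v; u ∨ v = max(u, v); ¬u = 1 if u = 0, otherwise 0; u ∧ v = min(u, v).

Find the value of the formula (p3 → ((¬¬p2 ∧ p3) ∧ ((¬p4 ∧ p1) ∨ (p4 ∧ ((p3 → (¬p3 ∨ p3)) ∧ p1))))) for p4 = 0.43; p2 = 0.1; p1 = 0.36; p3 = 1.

¬p2: Gödel ¬ of 0.1 = 0 (operand ≠ 0)
¬¬p2: Gödel ¬ of 0 = 1 (operand is 0)
(¬¬p2 ∧ p3) = min(1, 1) = 1
¬p4: Gödel ¬ of 0.43 = 0 (operand ≠ 0)
(¬p4 ∧ p1) = min(0, 0.36) = 0
¬p3: Gödel ¬ of 1 = 0 (operand ≠ 0)
(¬p3 ∨ p3) = max(0, 1) = 1
(p3 → (¬p3 ∨ p3)): 1 ≤ 1, so result = 1
((p3 → (¬p3 ∨ p3)) ∧ p1) = min(1, 0.36) = 0.36
(p4 ∧ ((p3 → (¬p3 ∨ p3)) ∧ p1)) = min(0.43, 0.36) = 0.36
((¬p4 ∧ p1) ∨ (p4 ∧ ((p3 → (¬p3 ∨ p3)) ∧ p1))) = max(0, 0.36) = 0.36
((¬¬p2 ∧ p3) ∧ ((¬p4 ∧ p1) ∨ (p4 ∧ ((p3 → (¬p3 ∨ p3)) ∧ p1)))) = min(1, 0.36) = 0.36
(p3 → ((¬¬p2 ∧ p3) ∧ ((¬p4 ∧ p1) ∨ (p4 ∧ ((p3 → (¬p3 ∨ p3)) ∧ p1))))): 1 > 0.36, so result = 0.36

0.36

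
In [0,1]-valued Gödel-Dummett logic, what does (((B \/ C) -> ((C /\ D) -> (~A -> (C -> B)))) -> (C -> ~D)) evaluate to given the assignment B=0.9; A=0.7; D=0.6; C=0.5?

0.00

(B \/ C) = max(0.9, 0.5) = 0.9
(C /\ D) = min(0.5, 0.6) = 0.5
~A: Gödel ¬ of 0.7 = 0 (operand ≠ 0)
(C -> B): 0.5 ≤ 0.9, so result = 1
(~A -> (C -> B)): 0 ≤ 1, so result = 1
((C /\ D) -> (~A -> (C -> B))): 0.5 ≤ 1, so result = 1
((B \/ C) -> ((C /\ D) -> (~A -> (C -> B)))): 0.9 ≤ 1, so result = 1
~D: Gödel ¬ of 0.6 = 0 (operand ≠ 0)
(C -> ~D): 0.5 > 0, so result = 0
(((B \/ C) -> ((C /\ D) -> (~A -> (C -> B)))) -> (C -> ~D)): 1 > 0, so result = 0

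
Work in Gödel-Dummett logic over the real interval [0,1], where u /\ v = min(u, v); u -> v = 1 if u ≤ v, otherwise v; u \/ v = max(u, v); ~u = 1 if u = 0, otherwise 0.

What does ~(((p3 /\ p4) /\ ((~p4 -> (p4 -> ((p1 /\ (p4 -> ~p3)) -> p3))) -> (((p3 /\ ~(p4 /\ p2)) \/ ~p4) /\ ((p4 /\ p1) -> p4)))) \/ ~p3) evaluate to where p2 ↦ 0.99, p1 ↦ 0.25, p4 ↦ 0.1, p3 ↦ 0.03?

1.00

(p3 /\ p4) = min(0.03, 0.1) = 0.03
~p4: Gödel ¬ of 0.1 = 0 (operand ≠ 0)
~p3: Gödel ¬ of 0.03 = 0 (operand ≠ 0)
(p4 -> ~p3): 0.1 > 0, so result = 0
(p1 /\ (p4 -> ~p3)) = min(0.25, 0) = 0
((p1 /\ (p4 -> ~p3)) -> p3): 0 ≤ 0.03, so result = 1
(p4 -> ((p1 /\ (p4 -> ~p3)) -> p3)): 0.1 ≤ 1, so result = 1
(~p4 -> (p4 -> ((p1 /\ (p4 -> ~p3)) -> p3))): 0 ≤ 1, so result = 1
(p4 /\ p2) = min(0.1, 0.99) = 0.1
~(p4 /\ p2): Gödel ¬ of 0.1 = 0 (operand ≠ 0)
(p3 /\ ~(p4 /\ p2)) = min(0.03, 0) = 0
~p4: Gödel ¬ of 0.1 = 0 (operand ≠ 0)
((p3 /\ ~(p4 /\ p2)) \/ ~p4) = max(0, 0) = 0
(p4 /\ p1) = min(0.1, 0.25) = 0.1
((p4 /\ p1) -> p4): 0.1 ≤ 0.1, so result = 1
(((p3 /\ ~(p4 /\ p2)) \/ ~p4) /\ ((p4 /\ p1) -> p4)) = min(0, 1) = 0
((~p4 -> (p4 -> ((p1 /\ (p4 -> ~p3)) -> p3))) -> (((p3 /\ ~(p4 /\ p2)) \/ ~p4) /\ ((p4 /\ p1) -> p4))): 1 > 0, so result = 0
((p3 /\ p4) /\ ((~p4 -> (p4 -> ((p1 /\ (p4 -> ~p3)) -> p3))) -> (((p3 /\ ~(p4 /\ p2)) \/ ~p4) /\ ((p4 /\ p1) -> p4)))) = min(0.03, 0) = 0
~p3: Gödel ¬ of 0.03 = 0 (operand ≠ 0)
(((p3 /\ p4) /\ ((~p4 -> (p4 -> ((p1 /\ (p4 -> ~p3)) -> p3))) -> (((p3 /\ ~(p4 /\ p2)) \/ ~p4) /\ ((p4 /\ p1) -> p4)))) \/ ~p3) = max(0, 0) = 0
~(((p3 /\ p4) /\ ((~p4 -> (p4 -> ((p1 /\ (p4 -> ~p3)) -> p3))) -> (((p3 /\ ~(p4 /\ p2)) \/ ~p4) /\ ((p4 /\ p1) -> p4)))) \/ ~p3): Gödel ¬ of 0 = 1 (operand is 0)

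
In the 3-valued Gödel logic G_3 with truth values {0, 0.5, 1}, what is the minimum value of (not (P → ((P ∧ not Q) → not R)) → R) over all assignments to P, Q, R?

The minimum is attained at P = 0.5, Q = 0, R = 0.5:
  not Q: Gödel ¬ of 0 = 1 (operand is 0)
  (P ∧ not Q) = min(0.5, 1) = 0.5
  not R: Gödel ¬ of 0.5 = 0 (operand ≠ 0)
  ((P ∧ not Q) → not R): 0.5 > 0, so result = 0
  (P → ((P ∧ not Q) → not R)): 0.5 > 0, so result = 0
  not (P → ((P ∧ not Q) → not R)): Gödel ¬ of 0 = 1 (operand is 0)
  (not (P → ((P ∧ not Q) → not R)) → R): 1 > 0.5, so result = 0.5
Checking all 27 assignments confirms none give a value below 0.50.

0.50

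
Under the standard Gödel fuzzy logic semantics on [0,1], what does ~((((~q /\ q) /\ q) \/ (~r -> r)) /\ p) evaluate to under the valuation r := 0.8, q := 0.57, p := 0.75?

~q: Gödel ¬ of 0.57 = 0 (operand ≠ 0)
(~q /\ q) = min(0, 0.57) = 0
((~q /\ q) /\ q) = min(0, 0.57) = 0
~r: Gödel ¬ of 0.8 = 0 (operand ≠ 0)
(~r -> r): 0 ≤ 0.8, so result = 1
(((~q /\ q) /\ q) \/ (~r -> r)) = max(0, 1) = 1
((((~q /\ q) /\ q) \/ (~r -> r)) /\ p) = min(1, 0.75) = 0.75
~((((~q /\ q) /\ q) \/ (~r -> r)) /\ p): Gödel ¬ of 0.75 = 0 (operand ≠ 0)

0.00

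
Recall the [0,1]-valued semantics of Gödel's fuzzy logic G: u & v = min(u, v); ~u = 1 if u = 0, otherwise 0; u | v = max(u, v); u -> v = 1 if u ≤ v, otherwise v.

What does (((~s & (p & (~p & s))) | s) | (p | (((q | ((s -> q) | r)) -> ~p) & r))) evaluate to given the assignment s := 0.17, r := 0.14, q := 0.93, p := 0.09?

~s: Gödel ¬ of 0.17 = 0 (operand ≠ 0)
~p: Gödel ¬ of 0.09 = 0 (operand ≠ 0)
(~p & s) = min(0, 0.17) = 0
(p & (~p & s)) = min(0.09, 0) = 0
(~s & (p & (~p & s))) = min(0, 0) = 0
((~s & (p & (~p & s))) | s) = max(0, 0.17) = 0.17
(s -> q): 0.17 ≤ 0.93, so result = 1
((s -> q) | r) = max(1, 0.14) = 1
(q | ((s -> q) | r)) = max(0.93, 1) = 1
~p: Gödel ¬ of 0.09 = 0 (operand ≠ 0)
((q | ((s -> q) | r)) -> ~p): 1 > 0, so result = 0
(((q | ((s -> q) | r)) -> ~p) & r) = min(0, 0.14) = 0
(p | (((q | ((s -> q) | r)) -> ~p) & r)) = max(0.09, 0) = 0.09
(((~s & (p & (~p & s))) | s) | (p | (((q | ((s -> q) | r)) -> ~p) & r))) = max(0.17, 0.09) = 0.17

0.17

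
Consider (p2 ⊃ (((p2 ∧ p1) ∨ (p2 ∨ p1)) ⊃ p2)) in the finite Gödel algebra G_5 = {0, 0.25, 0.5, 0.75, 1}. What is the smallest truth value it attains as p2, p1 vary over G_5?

1.00

Every assignment gives 1. For instance at p2 = 0, p1 = 0:
  (p2 ∧ p1) = min(0, 0) = 0
  (p2 ∨ p1) = max(0, 0) = 0
  ((p2 ∧ p1) ∨ (p2 ∨ p1)) = max(0, 0) = 0
  (((p2 ∧ p1) ∨ (p2 ∨ p1)) ⊃ p2): 0 ≤ 0, so result = 1
  (p2 ⊃ (((p2 ∧ p1) ∨ (p2 ∨ p1)) ⊃ p2)): 0 ≤ 1, so result = 1
All 25 assignments give value 1 — the formula is a G_5-tautology.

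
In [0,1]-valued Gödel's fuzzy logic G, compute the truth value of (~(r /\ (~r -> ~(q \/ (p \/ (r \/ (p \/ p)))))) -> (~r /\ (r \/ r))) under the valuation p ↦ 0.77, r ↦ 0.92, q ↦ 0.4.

~r: Gödel ¬ of 0.92 = 0 (operand ≠ 0)
(p \/ p) = max(0.77, 0.77) = 0.77
(r \/ (p \/ p)) = max(0.92, 0.77) = 0.92
(p \/ (r \/ (p \/ p))) = max(0.77, 0.92) = 0.92
(q \/ (p \/ (r \/ (p \/ p)))) = max(0.4, 0.92) = 0.92
~(q \/ (p \/ (r \/ (p \/ p)))): Gödel ¬ of 0.92 = 0 (operand ≠ 0)
(~r -> ~(q \/ (p \/ (r \/ (p \/ p))))): 0 ≤ 0, so result = 1
(r /\ (~r -> ~(q \/ (p \/ (r \/ (p \/ p)))))) = min(0.92, 1) = 0.92
~(r /\ (~r -> ~(q \/ (p \/ (r \/ (p \/ p)))))): Gödel ¬ of 0.92 = 0 (operand ≠ 0)
~r: Gödel ¬ of 0.92 = 0 (operand ≠ 0)
(r \/ r) = max(0.92, 0.92) = 0.92
(~r /\ (r \/ r)) = min(0, 0.92) = 0
(~(r /\ (~r -> ~(q \/ (p \/ (r \/ (p \/ p)))))) -> (~r /\ (r \/ r))): 0 ≤ 0, so result = 1

1.00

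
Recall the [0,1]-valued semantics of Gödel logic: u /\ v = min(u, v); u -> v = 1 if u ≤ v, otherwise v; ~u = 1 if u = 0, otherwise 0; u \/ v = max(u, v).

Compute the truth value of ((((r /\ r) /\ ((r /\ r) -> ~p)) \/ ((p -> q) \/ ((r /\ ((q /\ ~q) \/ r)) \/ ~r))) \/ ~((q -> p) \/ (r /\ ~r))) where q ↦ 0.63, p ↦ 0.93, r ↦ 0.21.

(r /\ r) = min(0.21, 0.21) = 0.21
(r /\ r) = min(0.21, 0.21) = 0.21
~p: Gödel ¬ of 0.93 = 0 (operand ≠ 0)
((r /\ r) -> ~p): 0.21 > 0, so result = 0
((r /\ r) /\ ((r /\ r) -> ~p)) = min(0.21, 0) = 0
(p -> q): 0.93 > 0.63, so result = 0.63
~q: Gödel ¬ of 0.63 = 0 (operand ≠ 0)
(q /\ ~q) = min(0.63, 0) = 0
((q /\ ~q) \/ r) = max(0, 0.21) = 0.21
(r /\ ((q /\ ~q) \/ r)) = min(0.21, 0.21) = 0.21
~r: Gödel ¬ of 0.21 = 0 (operand ≠ 0)
((r /\ ((q /\ ~q) \/ r)) \/ ~r) = max(0.21, 0) = 0.21
((p -> q) \/ ((r /\ ((q /\ ~q) \/ r)) \/ ~r)) = max(0.63, 0.21) = 0.63
(((r /\ r) /\ ((r /\ r) -> ~p)) \/ ((p -> q) \/ ((r /\ ((q /\ ~q) \/ r)) \/ ~r))) = max(0, 0.63) = 0.63
(q -> p): 0.63 ≤ 0.93, so result = 1
~r: Gödel ¬ of 0.21 = 0 (operand ≠ 0)
(r /\ ~r) = min(0.21, 0) = 0
((q -> p) \/ (r /\ ~r)) = max(1, 0) = 1
~((q -> p) \/ (r /\ ~r)): Gödel ¬ of 1 = 0 (operand ≠ 0)
((((r /\ r) /\ ((r /\ r) -> ~p)) \/ ((p -> q) \/ ((r /\ ((q /\ ~q) \/ r)) \/ ~r))) \/ ~((q -> p) \/ (r /\ ~r))) = max(0.63, 0) = 0.63

0.63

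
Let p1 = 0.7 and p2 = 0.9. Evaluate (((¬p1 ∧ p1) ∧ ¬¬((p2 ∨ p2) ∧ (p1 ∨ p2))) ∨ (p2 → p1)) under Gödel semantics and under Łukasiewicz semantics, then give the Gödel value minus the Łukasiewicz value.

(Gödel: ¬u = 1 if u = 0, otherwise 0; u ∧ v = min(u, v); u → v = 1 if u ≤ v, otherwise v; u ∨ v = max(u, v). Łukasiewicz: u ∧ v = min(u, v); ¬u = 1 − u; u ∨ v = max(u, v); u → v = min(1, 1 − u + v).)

-0.10

Gödel evaluation:
  ¬p1: Gödel ¬ of 0.7 = 0 (operand ≠ 0)
  (¬p1 ∧ p1) = min(0, 0.7) = 0
  (p2 ∨ p2) = max(0.9, 0.9) = 0.9
  (p1 ∨ p2) = max(0.7, 0.9) = 0.9
  ((p2 ∨ p2) ∧ (p1 ∨ p2)) = min(0.9, 0.9) = 0.9
  ¬((p2 ∨ p2) ∧ (p1 ∨ p2)): Gödel ¬ of 0.9 = 0 (operand ≠ 0)
  ¬¬((p2 ∨ p2) ∧ (p1 ∨ p2)): Gödel ¬ of 0 = 1 (operand is 0)
  ((¬p1 ∧ p1) ∧ ¬¬((p2 ∨ p2) ∧ (p1 ∨ p2))) = min(0, 1) = 0
  (p2 → p1): 0.9 > 0.7, so result = 0.7
  (((¬p1 ∧ p1) ∧ ¬¬((p2 ∨ p2) ∧ (p1 ∨ p2))) ∨ (p2 → p1)) = max(0, 0.7) = 0.7
  Gödel value = 0.7
Łukasiewicz evaluation:
  ¬p1: Łukasiewicz ¬ gives 1 − 0.7 = 0.3
  (¬p1 ∧ p1) = min(0.3, 0.7) = 0.3
  (p2 ∨ p2) = max(0.9, 0.9) = 0.9
  (p1 ∨ p2) = max(0.7, 0.9) = 0.9
  ((p2 ∨ p2) ∧ (p1 ∨ p2)) = min(0.9, 0.9) = 0.9
  ¬((p2 ∨ p2) ∧ (p1 ∨ p2)): Łukasiewicz ¬ gives 1 − 0.9 = 0.1
  ¬¬((p2 ∨ p2) ∧ (p1 ∨ p2)): Łukasiewicz ¬ gives 1 − 0.1 = 0.9
  ((¬p1 ∧ p1) ∧ ¬¬((p2 ∨ p2) ∧ (p1 ∨ p2))) = min(0.3, 0.9) = 0.3
  (p2 → p1): min(1, 1 − 0.9 + 0.7) = 0.8
  (((¬p1 ∧ p1) ∧ ¬¬((p2 ∨ p2) ∧ (p1 ∨ p2))) ∨ (p2 → p1)) = max(0.3, 0.8) = 0.8
  Łukasiewicz value = 0.8
Difference: 0.7 − 0.8 = -0.10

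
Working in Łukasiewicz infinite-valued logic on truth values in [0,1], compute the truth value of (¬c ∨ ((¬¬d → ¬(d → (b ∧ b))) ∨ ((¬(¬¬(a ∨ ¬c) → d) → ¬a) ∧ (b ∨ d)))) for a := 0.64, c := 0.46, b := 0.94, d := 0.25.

¬c: Łukasiewicz ¬ gives 1 − 0.46 = 0.54
¬d: Łukasiewicz ¬ gives 1 − 0.25 = 0.75
¬¬d: Łukasiewicz ¬ gives 1 − 0.75 = 0.25
(b ∧ b) = min(0.94, 0.94) = 0.94
(d → (b ∧ b)): min(1, 1 − 0.25 + 0.94) = 1
¬(d → (b ∧ b)): Łukasiewicz ¬ gives 1 − 1 = 0
(¬¬d → ¬(d → (b ∧ b))): min(1, 1 − 0.25 + 0) = 0.75
¬c: Łukasiewicz ¬ gives 1 − 0.46 = 0.54
(a ∨ ¬c) = max(0.64, 0.54) = 0.64
¬(a ∨ ¬c): Łukasiewicz ¬ gives 1 − 0.64 = 0.36
¬¬(a ∨ ¬c): Łukasiewicz ¬ gives 1 − 0.36 = 0.64
(¬¬(a ∨ ¬c) → d): min(1, 1 − 0.64 + 0.25) = 0.61
¬(¬¬(a ∨ ¬c) → d): Łukasiewicz ¬ gives 1 − 0.61 = 0.39
¬a: Łukasiewicz ¬ gives 1 − 0.64 = 0.36
(¬(¬¬(a ∨ ¬c) → d) → ¬a): min(1, 1 − 0.39 + 0.36) = 0.97
(b ∨ d) = max(0.94, 0.25) = 0.94
((¬(¬¬(a ∨ ¬c) → d) → ¬a) ∧ (b ∨ d)) = min(0.97, 0.94) = 0.94
((¬¬d → ¬(d → (b ∧ b))) ∨ ((¬(¬¬(a ∨ ¬c) → d) → ¬a) ∧ (b ∨ d))) = max(0.75, 0.94) = 0.94
(¬c ∨ ((¬¬d → ¬(d → (b ∧ b))) ∨ ((¬(¬¬(a ∨ ¬c) → d) → ¬a) ∧ (b ∨ d)))) = max(0.54, 0.94) = 0.94

0.94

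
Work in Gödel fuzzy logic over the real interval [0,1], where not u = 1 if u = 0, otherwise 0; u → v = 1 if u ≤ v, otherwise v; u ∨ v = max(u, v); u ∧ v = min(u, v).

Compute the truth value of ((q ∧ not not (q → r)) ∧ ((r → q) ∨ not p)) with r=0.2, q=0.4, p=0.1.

(q → r): 0.4 > 0.2, so result = 0.2
not (q → r): Gödel ¬ of 0.2 = 0 (operand ≠ 0)
not not (q → r): Gödel ¬ of 0 = 1 (operand is 0)
(q ∧ not not (q → r)) = min(0.4, 1) = 0.4
(r → q): 0.2 ≤ 0.4, so result = 1
not p: Gödel ¬ of 0.1 = 0 (operand ≠ 0)
((r → q) ∨ not p) = max(1, 0) = 1
((q ∧ not not (q → r)) ∧ ((r → q) ∨ not p)) = min(0.4, 1) = 0.4

0.40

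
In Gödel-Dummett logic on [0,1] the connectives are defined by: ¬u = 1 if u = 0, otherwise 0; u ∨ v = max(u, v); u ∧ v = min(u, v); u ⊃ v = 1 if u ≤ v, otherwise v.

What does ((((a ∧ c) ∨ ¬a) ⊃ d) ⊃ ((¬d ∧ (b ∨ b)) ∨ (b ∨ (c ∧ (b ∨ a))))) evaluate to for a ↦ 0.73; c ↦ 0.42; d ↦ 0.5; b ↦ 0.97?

0.97

(a ∧ c) = min(0.73, 0.42) = 0.42
¬a: Gödel ¬ of 0.73 = 0 (operand ≠ 0)
((a ∧ c) ∨ ¬a) = max(0.42, 0) = 0.42
(((a ∧ c) ∨ ¬a) ⊃ d): 0.42 ≤ 0.5, so result = 1
¬d: Gödel ¬ of 0.5 = 0 (operand ≠ 0)
(b ∨ b) = max(0.97, 0.97) = 0.97
(¬d ∧ (b ∨ b)) = min(0, 0.97) = 0
(b ∨ a) = max(0.97, 0.73) = 0.97
(c ∧ (b ∨ a)) = min(0.42, 0.97) = 0.42
(b ∨ (c ∧ (b ∨ a))) = max(0.97, 0.42) = 0.97
((¬d ∧ (b ∨ b)) ∨ (b ∨ (c ∧ (b ∨ a)))) = max(0, 0.97) = 0.97
((((a ∧ c) ∨ ¬a) ⊃ d) ⊃ ((¬d ∧ (b ∨ b)) ∨ (b ∨ (c ∧ (b ∨ a))))): 1 > 0.97, so result = 0.97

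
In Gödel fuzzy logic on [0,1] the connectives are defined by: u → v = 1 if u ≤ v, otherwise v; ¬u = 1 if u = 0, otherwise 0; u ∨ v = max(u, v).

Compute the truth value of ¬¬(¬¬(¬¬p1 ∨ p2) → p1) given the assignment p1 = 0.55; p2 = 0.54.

1.00

¬p1: Gödel ¬ of 0.55 = 0 (operand ≠ 0)
¬¬p1: Gödel ¬ of 0 = 1 (operand is 0)
(¬¬p1 ∨ p2) = max(1, 0.54) = 1
¬(¬¬p1 ∨ p2): Gödel ¬ of 1 = 0 (operand ≠ 0)
¬¬(¬¬p1 ∨ p2): Gödel ¬ of 0 = 1 (operand is 0)
(¬¬(¬¬p1 ∨ p2) → p1): 1 > 0.55, so result = 0.55
¬(¬¬(¬¬p1 ∨ p2) → p1): Gödel ¬ of 0.55 = 0 (operand ≠ 0)
¬¬(¬¬(¬¬p1 ∨ p2) → p1): Gödel ¬ of 0 = 1 (operand is 0)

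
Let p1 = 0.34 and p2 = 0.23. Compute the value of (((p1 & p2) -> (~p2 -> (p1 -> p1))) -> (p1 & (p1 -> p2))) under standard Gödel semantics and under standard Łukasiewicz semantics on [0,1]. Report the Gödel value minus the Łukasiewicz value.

Gödel evaluation:
  (p1 & p2) = min(0.34, 0.23) = 0.23
  ~p2: Gödel ¬ of 0.23 = 0 (operand ≠ 0)
  (p1 -> p1): 0.34 ≤ 0.34, so result = 1
  (~p2 -> (p1 -> p1)): 0 ≤ 1, so result = 1
  ((p1 & p2) -> (~p2 -> (p1 -> p1))): 0.23 ≤ 1, so result = 1
  (p1 -> p2): 0.34 > 0.23, so result = 0.23
  (p1 & (p1 -> p2)) = min(0.34, 0.23) = 0.23
  (((p1 & p2) -> (~p2 -> (p1 -> p1))) -> (p1 & (p1 -> p2))): 1 > 0.23, so result = 0.23
  Gödel value = 0.23
Łukasiewicz evaluation:
  (p1 & p2) = min(0.34, 0.23) = 0.23
  ~p2: Łukasiewicz ¬ gives 1 − 0.23 = 0.77
  (p1 -> p1): min(1, 1 − 0.34 + 0.34) = 1
  (~p2 -> (p1 -> p1)): min(1, 1 − 0.77 + 1) = 1
  ((p1 & p2) -> (~p2 -> (p1 -> p1))): min(1, 1 − 0.23 + 1) = 1
  (p1 -> p2): min(1, 1 − 0.34 + 0.23) = 0.89
  (p1 & (p1 -> p2)) = min(0.34, 0.89) = 0.34
  (((p1 & p2) -> (~p2 -> (p1 -> p1))) -> (p1 & (p1 -> p2))): min(1, 1 − 1 + 0.34) = 0.34
  Łukasiewicz value = 0.34
Difference: 0.23 − 0.34 = -0.11

-0.11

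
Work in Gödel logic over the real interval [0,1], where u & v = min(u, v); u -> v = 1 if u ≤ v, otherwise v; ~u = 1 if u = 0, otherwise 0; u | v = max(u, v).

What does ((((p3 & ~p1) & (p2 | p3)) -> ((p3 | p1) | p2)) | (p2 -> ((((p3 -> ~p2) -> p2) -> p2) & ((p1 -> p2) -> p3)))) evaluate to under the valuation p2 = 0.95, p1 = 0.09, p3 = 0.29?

~p1: Gödel ¬ of 0.09 = 0 (operand ≠ 0)
(p3 & ~p1) = min(0.29, 0) = 0
(p2 | p3) = max(0.95, 0.29) = 0.95
((p3 & ~p1) & (p2 | p3)) = min(0, 0.95) = 0
(p3 | p1) = max(0.29, 0.09) = 0.29
((p3 | p1) | p2) = max(0.29, 0.95) = 0.95
(((p3 & ~p1) & (p2 | p3)) -> ((p3 | p1) | p2)): 0 ≤ 0.95, so result = 1
~p2: Gödel ¬ of 0.95 = 0 (operand ≠ 0)
(p3 -> ~p2): 0.29 > 0, so result = 0
((p3 -> ~p2) -> p2): 0 ≤ 0.95, so result = 1
(((p3 -> ~p2) -> p2) -> p2): 1 > 0.95, so result = 0.95
(p1 -> p2): 0.09 ≤ 0.95, so result = 1
((p1 -> p2) -> p3): 1 > 0.29, so result = 0.29
((((p3 -> ~p2) -> p2) -> p2) & ((p1 -> p2) -> p3)) = min(0.95, 0.29) = 0.29
(p2 -> ((((p3 -> ~p2) -> p2) -> p2) & ((p1 -> p2) -> p3))): 0.95 > 0.29, so result = 0.29
((((p3 & ~p1) & (p2 | p3)) -> ((p3 | p1) | p2)) | (p2 -> ((((p3 -> ~p2) -> p2) -> p2) & ((p1 -> p2) -> p3)))) = max(1, 0.29) = 1

1.00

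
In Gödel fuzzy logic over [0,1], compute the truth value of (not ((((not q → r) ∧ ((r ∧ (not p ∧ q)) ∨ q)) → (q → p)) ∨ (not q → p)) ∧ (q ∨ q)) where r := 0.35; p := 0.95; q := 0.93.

0.00

not q: Gödel ¬ of 0.93 = 0 (operand ≠ 0)
(not q → r): 0 ≤ 0.35, so result = 1
not p: Gödel ¬ of 0.95 = 0 (operand ≠ 0)
(not p ∧ q) = min(0, 0.93) = 0
(r ∧ (not p ∧ q)) = min(0.35, 0) = 0
((r ∧ (not p ∧ q)) ∨ q) = max(0, 0.93) = 0.93
((not q → r) ∧ ((r ∧ (not p ∧ q)) ∨ q)) = min(1, 0.93) = 0.93
(q → p): 0.93 ≤ 0.95, so result = 1
(((not q → r) ∧ ((r ∧ (not p ∧ q)) ∨ q)) → (q → p)): 0.93 ≤ 1, so result = 1
not q: Gödel ¬ of 0.93 = 0 (operand ≠ 0)
(not q → p): 0 ≤ 0.95, so result = 1
((((not q → r) ∧ ((r ∧ (not p ∧ q)) ∨ q)) → (q → p)) ∨ (not q → p)) = max(1, 1) = 1
not ((((not q → r) ∧ ((r ∧ (not p ∧ q)) ∨ q)) → (q → p)) ∨ (not q → p)): Gödel ¬ of 1 = 0 (operand ≠ 0)
(q ∨ q) = max(0.93, 0.93) = 0.93
(not ((((not q → r) ∧ ((r ∧ (not p ∧ q)) ∨ q)) → (q → p)) ∨ (not q → p)) ∧ (q ∨ q)) = min(0, 0.93) = 0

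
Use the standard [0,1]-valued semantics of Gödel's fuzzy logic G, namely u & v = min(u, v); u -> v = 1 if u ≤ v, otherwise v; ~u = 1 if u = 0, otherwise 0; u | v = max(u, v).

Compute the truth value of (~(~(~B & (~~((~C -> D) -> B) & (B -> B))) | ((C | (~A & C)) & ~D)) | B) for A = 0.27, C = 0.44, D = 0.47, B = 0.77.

~B: Gödel ¬ of 0.77 = 0 (operand ≠ 0)
~C: Gödel ¬ of 0.44 = 0 (operand ≠ 0)
(~C -> D): 0 ≤ 0.47, so result = 1
((~C -> D) -> B): 1 > 0.77, so result = 0.77
~((~C -> D) -> B): Gödel ¬ of 0.77 = 0 (operand ≠ 0)
~~((~C -> D) -> B): Gödel ¬ of 0 = 1 (operand is 0)
(B -> B): 0.77 ≤ 0.77, so result = 1
(~~((~C -> D) -> B) & (B -> B)) = min(1, 1) = 1
(~B & (~~((~C -> D) -> B) & (B -> B))) = min(0, 1) = 0
~(~B & (~~((~C -> D) -> B) & (B -> B))): Gödel ¬ of 0 = 1 (operand is 0)
~A: Gödel ¬ of 0.27 = 0 (operand ≠ 0)
(~A & C) = min(0, 0.44) = 0
(C | (~A & C)) = max(0.44, 0) = 0.44
~D: Gödel ¬ of 0.47 = 0 (operand ≠ 0)
((C | (~A & C)) & ~D) = min(0.44, 0) = 0
(~(~B & (~~((~C -> D) -> B) & (B -> B))) | ((C | (~A & C)) & ~D)) = max(1, 0) = 1
~(~(~B & (~~((~C -> D) -> B) & (B -> B))) | ((C | (~A & C)) & ~D)): Gödel ¬ of 1 = 0 (operand ≠ 0)
(~(~(~B & (~~((~C -> D) -> B) & (B -> B))) | ((C | (~A & C)) & ~D)) | B) = max(0, 0.77) = 0.77

0.77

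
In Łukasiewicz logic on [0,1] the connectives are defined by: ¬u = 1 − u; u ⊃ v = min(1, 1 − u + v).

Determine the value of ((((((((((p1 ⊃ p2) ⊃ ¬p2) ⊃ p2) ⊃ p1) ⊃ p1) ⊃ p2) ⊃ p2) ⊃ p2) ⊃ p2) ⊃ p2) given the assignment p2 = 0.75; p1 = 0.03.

0.75

(p1 ⊃ p2): min(1, 1 − 0.03 + 0.75) = 1
¬p2: Łukasiewicz ¬ gives 1 − 0.75 = 0.25
((p1 ⊃ p2) ⊃ ¬p2): min(1, 1 − 1 + 0.25) = 0.25
(((p1 ⊃ p2) ⊃ ¬p2) ⊃ p2): min(1, 1 − 0.25 + 0.75) = 1
((((p1 ⊃ p2) ⊃ ¬p2) ⊃ p2) ⊃ p1): min(1, 1 − 1 + 0.03) = 0.03
(((((p1 ⊃ p2) ⊃ ¬p2) ⊃ p2) ⊃ p1) ⊃ p1): min(1, 1 − 0.03 + 0.03) = 1
((((((p1 ⊃ p2) ⊃ ¬p2) ⊃ p2) ⊃ p1) ⊃ p1) ⊃ p2): min(1, 1 − 1 + 0.75) = 0.75
(((((((p1 ⊃ p2) ⊃ ¬p2) ⊃ p2) ⊃ p1) ⊃ p1) ⊃ p2) ⊃ p2): min(1, 1 − 0.75 + 0.75) = 1
((((((((p1 ⊃ p2) ⊃ ¬p2) ⊃ p2) ⊃ p1) ⊃ p1) ⊃ p2) ⊃ p2) ⊃ p2): min(1, 1 − 1 + 0.75) = 0.75
(((((((((p1 ⊃ p2) ⊃ ¬p2) ⊃ p2) ⊃ p1) ⊃ p1) ⊃ p2) ⊃ p2) ⊃ p2) ⊃ p2): min(1, 1 − 0.75 + 0.75) = 1
((((((((((p1 ⊃ p2) ⊃ ¬p2) ⊃ p2) ⊃ p1) ⊃ p1) ⊃ p2) ⊃ p2) ⊃ p2) ⊃ p2) ⊃ p2): min(1, 1 − 1 + 0.75) = 0.75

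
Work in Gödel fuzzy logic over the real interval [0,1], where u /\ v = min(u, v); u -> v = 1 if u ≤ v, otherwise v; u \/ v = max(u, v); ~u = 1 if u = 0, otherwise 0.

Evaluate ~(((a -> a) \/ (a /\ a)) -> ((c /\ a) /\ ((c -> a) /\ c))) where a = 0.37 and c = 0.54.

0.00

(a -> a): 0.37 ≤ 0.37, so result = 1
(a /\ a) = min(0.37, 0.37) = 0.37
((a -> a) \/ (a /\ a)) = max(1, 0.37) = 1
(c /\ a) = min(0.54, 0.37) = 0.37
(c -> a): 0.54 > 0.37, so result = 0.37
((c -> a) /\ c) = min(0.37, 0.54) = 0.37
((c /\ a) /\ ((c -> a) /\ c)) = min(0.37, 0.37) = 0.37
(((a -> a) \/ (a /\ a)) -> ((c /\ a) /\ ((c -> a) /\ c))): 1 > 0.37, so result = 0.37
~(((a -> a) \/ (a /\ a)) -> ((c /\ a) /\ ((c -> a) /\ c))): Gödel ¬ of 0.37 = 0 (operand ≠ 0)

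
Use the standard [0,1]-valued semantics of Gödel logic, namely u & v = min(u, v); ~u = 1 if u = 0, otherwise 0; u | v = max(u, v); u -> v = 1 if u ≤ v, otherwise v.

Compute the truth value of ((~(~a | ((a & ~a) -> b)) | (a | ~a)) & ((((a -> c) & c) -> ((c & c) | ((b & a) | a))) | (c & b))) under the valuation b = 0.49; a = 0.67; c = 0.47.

0.67

~a: Gödel ¬ of 0.67 = 0 (operand ≠ 0)
~a: Gödel ¬ of 0.67 = 0 (operand ≠ 0)
(a & ~a) = min(0.67, 0) = 0
((a & ~a) -> b): 0 ≤ 0.49, so result = 1
(~a | ((a & ~a) -> b)) = max(0, 1) = 1
~(~a | ((a & ~a) -> b)): Gödel ¬ of 1 = 0 (operand ≠ 0)
~a: Gödel ¬ of 0.67 = 0 (operand ≠ 0)
(a | ~a) = max(0.67, 0) = 0.67
(~(~a | ((a & ~a) -> b)) | (a | ~a)) = max(0, 0.67) = 0.67
(a -> c): 0.67 > 0.47, so result = 0.47
((a -> c) & c) = min(0.47, 0.47) = 0.47
(c & c) = min(0.47, 0.47) = 0.47
(b & a) = min(0.49, 0.67) = 0.49
((b & a) | a) = max(0.49, 0.67) = 0.67
((c & c) | ((b & a) | a)) = max(0.47, 0.67) = 0.67
(((a -> c) & c) -> ((c & c) | ((b & a) | a))): 0.47 ≤ 0.67, so result = 1
(c & b) = min(0.47, 0.49) = 0.47
((((a -> c) & c) -> ((c & c) | ((b & a) | a))) | (c & b)) = max(1, 0.47) = 1
((~(~a | ((a & ~a) -> b)) | (a | ~a)) & ((((a -> c) & c) -> ((c & c) | ((b & a) | a))) | (c & b))) = min(0.67, 1) = 0.67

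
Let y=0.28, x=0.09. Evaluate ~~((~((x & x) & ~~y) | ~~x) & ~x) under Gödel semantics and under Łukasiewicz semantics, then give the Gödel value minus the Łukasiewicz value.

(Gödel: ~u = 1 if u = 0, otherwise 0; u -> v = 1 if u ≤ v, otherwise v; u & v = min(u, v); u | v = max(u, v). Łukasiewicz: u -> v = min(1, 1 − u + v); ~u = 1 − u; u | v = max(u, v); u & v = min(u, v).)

-0.91

Gödel evaluation:
  (x & x) = min(0.09, 0.09) = 0.09
  ~y: Gödel ¬ of 0.28 = 0 (operand ≠ 0)
  ~~y: Gödel ¬ of 0 = 1 (operand is 0)
  ((x & x) & ~~y) = min(0.09, 1) = 0.09
  ~((x & x) & ~~y): Gödel ¬ of 0.09 = 0 (operand ≠ 0)
  ~x: Gödel ¬ of 0.09 = 0 (operand ≠ 0)
  ~~x: Gödel ¬ of 0 = 1 (operand is 0)
  (~((x & x) & ~~y) | ~~x) = max(0, 1) = 1
  ~x: Gödel ¬ of 0.09 = 0 (operand ≠ 0)
  ((~((x & x) & ~~y) | ~~x) & ~x) = min(1, 0) = 0
  ~((~((x & x) & ~~y) | ~~x) & ~x): Gödel ¬ of 0 = 1 (operand is 0)
  ~~((~((x & x) & ~~y) | ~~x) & ~x): Gödel ¬ of 1 = 0 (operand ≠ 0)
  Gödel value = 0
Łukasiewicz evaluation:
  (x & x) = min(0.09, 0.09) = 0.09
  ~y: Łukasiewicz ¬ gives 1 − 0.28 = 0.72
  ~~y: Łukasiewicz ¬ gives 1 − 0.72 = 0.28
  ((x & x) & ~~y) = min(0.09, 0.28) = 0.09
  ~((x & x) & ~~y): Łukasiewicz ¬ gives 1 − 0.09 = 0.91
  ~x: Łukasiewicz ¬ gives 1 − 0.09 = 0.91
  ~~x: Łukasiewicz ¬ gives 1 − 0.91 = 0.09
  (~((x & x) & ~~y) | ~~x) = max(0.91, 0.09) = 0.91
  ~x: Łukasiewicz ¬ gives 1 − 0.09 = 0.91
  ((~((x & x) & ~~y) | ~~x) & ~x) = min(0.91, 0.91) = 0.91
  ~((~((x & x) & ~~y) | ~~x) & ~x): Łukasiewicz ¬ gives 1 − 0.91 = 0.09
  ~~((~((x & x) & ~~y) | ~~x) & ~x): Łukasiewicz ¬ gives 1 − 0.09 = 0.91
  Łukasiewicz value = 0.91
Difference: 0 − 0.91 = -0.91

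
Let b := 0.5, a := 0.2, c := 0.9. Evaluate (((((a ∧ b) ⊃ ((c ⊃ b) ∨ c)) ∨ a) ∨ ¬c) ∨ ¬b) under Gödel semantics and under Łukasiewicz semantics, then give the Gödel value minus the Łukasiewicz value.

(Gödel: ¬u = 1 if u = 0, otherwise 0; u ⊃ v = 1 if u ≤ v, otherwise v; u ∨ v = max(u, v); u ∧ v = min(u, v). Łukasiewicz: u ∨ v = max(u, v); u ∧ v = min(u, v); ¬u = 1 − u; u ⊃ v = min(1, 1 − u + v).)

0.00

Gödel evaluation:
  (a ∧ b) = min(0.2, 0.5) = 0.2
  (c ⊃ b): 0.9 > 0.5, so result = 0.5
  ((c ⊃ b) ∨ c) = max(0.5, 0.9) = 0.9
  ((a ∧ b) ⊃ ((c ⊃ b) ∨ c)): 0.2 ≤ 0.9, so result = 1
  (((a ∧ b) ⊃ ((c ⊃ b) ∨ c)) ∨ a) = max(1, 0.2) = 1
  ¬c: Gödel ¬ of 0.9 = 0 (operand ≠ 0)
  ((((a ∧ b) ⊃ ((c ⊃ b) ∨ c)) ∨ a) ∨ ¬c) = max(1, 0) = 1
  ¬b: Gödel ¬ of 0.5 = 0 (operand ≠ 0)
  (((((a ∧ b) ⊃ ((c ⊃ b) ∨ c)) ∨ a) ∨ ¬c) ∨ ¬b) = max(1, 0) = 1
  Gödel value = 1
Łukasiewicz evaluation:
  (a ∧ b) = min(0.2, 0.5) = 0.2
  (c ⊃ b): min(1, 1 − 0.9 + 0.5) = 0.6
  ((c ⊃ b) ∨ c) = max(0.6, 0.9) = 0.9
  ((a ∧ b) ⊃ ((c ⊃ b) ∨ c)): min(1, 1 − 0.2 + 0.9) = 1
  (((a ∧ b) ⊃ ((c ⊃ b) ∨ c)) ∨ a) = max(1, 0.2) = 1
  ¬c: Łukasiewicz ¬ gives 1 − 0.9 = 0.1
  ((((a ∧ b) ⊃ ((c ⊃ b) ∨ c)) ∨ a) ∨ ¬c) = max(1, 0.1) = 1
  ¬b: Łukasiewicz ¬ gives 1 − 0.5 = 0.5
  (((((a ∧ b) ⊃ ((c ⊃ b) ∨ c)) ∨ a) ∨ ¬c) ∨ ¬b) = max(1, 0.5) = 1
  Łukasiewicz value = 1
Difference: 1 − 1 = 0.00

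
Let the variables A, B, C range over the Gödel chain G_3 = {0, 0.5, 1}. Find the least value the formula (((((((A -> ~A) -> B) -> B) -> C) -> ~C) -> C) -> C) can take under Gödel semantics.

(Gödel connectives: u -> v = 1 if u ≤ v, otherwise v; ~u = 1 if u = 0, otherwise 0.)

The minimum is attained at A = 0, B = 0, C = 0.5:
  ~A: Gödel ¬ of 0 = 1 (operand is 0)
  (A -> ~A): 0 ≤ 1, so result = 1
  ((A -> ~A) -> B): 1 > 0, so result = 0
  (((A -> ~A) -> B) -> B): 0 ≤ 0, so result = 1
  ((((A -> ~A) -> B) -> B) -> C): 1 > 0.5, so result = 0.5
  ~C: Gödel ¬ of 0.5 = 0 (operand ≠ 0)
  (((((A -> ~A) -> B) -> B) -> C) -> ~C): 0.5 > 0, so result = 0
  ((((((A -> ~A) -> B) -> B) -> C) -> ~C) -> C): 0 ≤ 0.5, so result = 1
  (((((((A -> ~A) -> B) -> B) -> C) -> ~C) -> C) -> C): 1 > 0.5, so result = 0.5
Checking all 27 assignments confirms none give a value below 0.50.

0.50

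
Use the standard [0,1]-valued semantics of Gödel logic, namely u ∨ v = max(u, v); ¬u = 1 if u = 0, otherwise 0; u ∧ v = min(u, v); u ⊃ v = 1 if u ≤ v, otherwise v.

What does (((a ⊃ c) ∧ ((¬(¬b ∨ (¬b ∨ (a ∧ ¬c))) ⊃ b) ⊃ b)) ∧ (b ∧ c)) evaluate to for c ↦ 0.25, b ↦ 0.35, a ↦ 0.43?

(a ⊃ c): 0.43 > 0.25, so result = 0.25
¬b: Gödel ¬ of 0.35 = 0 (operand ≠ 0)
¬b: Gödel ¬ of 0.35 = 0 (operand ≠ 0)
¬c: Gödel ¬ of 0.25 = 0 (operand ≠ 0)
(a ∧ ¬c) = min(0.43, 0) = 0
(¬b ∨ (a ∧ ¬c)) = max(0, 0) = 0
(¬b ∨ (¬b ∨ (a ∧ ¬c))) = max(0, 0) = 0
¬(¬b ∨ (¬b ∨ (a ∧ ¬c))): Gödel ¬ of 0 = 1 (operand is 0)
(¬(¬b ∨ (¬b ∨ (a ∧ ¬c))) ⊃ b): 1 > 0.35, so result = 0.35
((¬(¬b ∨ (¬b ∨ (a ∧ ¬c))) ⊃ b) ⊃ b): 0.35 ≤ 0.35, so result = 1
((a ⊃ c) ∧ ((¬(¬b ∨ (¬b ∨ (a ∧ ¬c))) ⊃ b) ⊃ b)) = min(0.25, 1) = 0.25
(b ∧ c) = min(0.35, 0.25) = 0.25
(((a ⊃ c) ∧ ((¬(¬b ∨ (¬b ∨ (a ∧ ¬c))) ⊃ b) ⊃ b)) ∧ (b ∧ c)) = min(0.25, 0.25) = 0.25

0.25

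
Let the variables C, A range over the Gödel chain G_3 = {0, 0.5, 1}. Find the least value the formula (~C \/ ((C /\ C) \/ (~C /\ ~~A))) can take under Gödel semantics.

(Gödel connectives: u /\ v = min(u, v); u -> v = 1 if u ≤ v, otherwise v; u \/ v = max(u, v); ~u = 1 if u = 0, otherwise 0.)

0.50

The minimum is attained at C = 0.5, A = 0:
  ~C: Gödel ¬ of 0.5 = 0 (operand ≠ 0)
  (C /\ C) = min(0.5, 0.5) = 0.5
  ~C: Gödel ¬ of 0.5 = 0 (operand ≠ 0)
  ~A: Gödel ¬ of 0 = 1 (operand is 0)
  ~~A: Gödel ¬ of 1 = 0 (operand ≠ 0)
  (~C /\ ~~A) = min(0, 0) = 0
  ((C /\ C) \/ (~C /\ ~~A)) = max(0.5, 0) = 0.5
  (~C \/ ((C /\ C) \/ (~C /\ ~~A))) = max(0, 0.5) = 0.5
Checking all 9 assignments confirms none give a value below 0.50.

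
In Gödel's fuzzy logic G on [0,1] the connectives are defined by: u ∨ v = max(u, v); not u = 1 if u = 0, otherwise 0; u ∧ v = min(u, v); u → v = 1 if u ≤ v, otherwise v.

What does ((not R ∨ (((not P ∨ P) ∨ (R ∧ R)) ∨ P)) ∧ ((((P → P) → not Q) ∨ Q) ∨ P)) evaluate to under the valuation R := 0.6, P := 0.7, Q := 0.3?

not R: Gödel ¬ of 0.6 = 0 (operand ≠ 0)
not P: Gödel ¬ of 0.7 = 0 (operand ≠ 0)
(not P ∨ P) = max(0, 0.7) = 0.7
(R ∧ R) = min(0.6, 0.6) = 0.6
((not P ∨ P) ∨ (R ∧ R)) = max(0.7, 0.6) = 0.7
(((not P ∨ P) ∨ (R ∧ R)) ∨ P) = max(0.7, 0.7) = 0.7
(not R ∨ (((not P ∨ P) ∨ (R ∧ R)) ∨ P)) = max(0, 0.7) = 0.7
(P → P): 0.7 ≤ 0.7, so result = 1
not Q: Gödel ¬ of 0.3 = 0 (operand ≠ 0)
((P → P) → not Q): 1 > 0, so result = 0
(((P → P) → not Q) ∨ Q) = max(0, 0.3) = 0.3
((((P → P) → not Q) ∨ Q) ∨ P) = max(0.3, 0.7) = 0.7
((not R ∨ (((not P ∨ P) ∨ (R ∧ R)) ∨ P)) ∧ ((((P → P) → not Q) ∨ Q) ∨ P)) = min(0.7, 0.7) = 0.7

0.70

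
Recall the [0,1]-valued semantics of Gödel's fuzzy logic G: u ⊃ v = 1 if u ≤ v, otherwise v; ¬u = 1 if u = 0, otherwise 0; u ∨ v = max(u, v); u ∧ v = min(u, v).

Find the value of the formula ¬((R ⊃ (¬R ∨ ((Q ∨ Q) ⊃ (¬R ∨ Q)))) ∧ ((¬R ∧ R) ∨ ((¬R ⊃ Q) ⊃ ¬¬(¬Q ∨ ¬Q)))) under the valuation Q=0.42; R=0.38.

1.00

¬R: Gödel ¬ of 0.38 = 0 (operand ≠ 0)
(Q ∨ Q) = max(0.42, 0.42) = 0.42
¬R: Gödel ¬ of 0.38 = 0 (operand ≠ 0)
(¬R ∨ Q) = max(0, 0.42) = 0.42
((Q ∨ Q) ⊃ (¬R ∨ Q)): 0.42 ≤ 0.42, so result = 1
(¬R ∨ ((Q ∨ Q) ⊃ (¬R ∨ Q))) = max(0, 1) = 1
(R ⊃ (¬R ∨ ((Q ∨ Q) ⊃ (¬R ∨ Q)))): 0.38 ≤ 1, so result = 1
¬R: Gödel ¬ of 0.38 = 0 (operand ≠ 0)
(¬R ∧ R) = min(0, 0.38) = 0
¬R: Gödel ¬ of 0.38 = 0 (operand ≠ 0)
(¬R ⊃ Q): 0 ≤ 0.42, so result = 1
¬Q: Gödel ¬ of 0.42 = 0 (operand ≠ 0)
¬Q: Gödel ¬ of 0.42 = 0 (operand ≠ 0)
(¬Q ∨ ¬Q) = max(0, 0) = 0
¬(¬Q ∨ ¬Q): Gödel ¬ of 0 = 1 (operand is 0)
¬¬(¬Q ∨ ¬Q): Gödel ¬ of 1 = 0 (operand ≠ 0)
((¬R ⊃ Q) ⊃ ¬¬(¬Q ∨ ¬Q)): 1 > 0, so result = 0
((¬R ∧ R) ∨ ((¬R ⊃ Q) ⊃ ¬¬(¬Q ∨ ¬Q))) = max(0, 0) = 0
((R ⊃ (¬R ∨ ((Q ∨ Q) ⊃ (¬R ∨ Q)))) ∧ ((¬R ∧ R) ∨ ((¬R ⊃ Q) ⊃ ¬¬(¬Q ∨ ¬Q)))) = min(1, 0) = 0
¬((R ⊃ (¬R ∨ ((Q ∨ Q) ⊃ (¬R ∨ Q)))) ∧ ((¬R ∧ R) ∨ ((¬R ⊃ Q) ⊃ ¬¬(¬Q ∨ ¬Q)))): Gödel ¬ of 0 = 1 (operand is 0)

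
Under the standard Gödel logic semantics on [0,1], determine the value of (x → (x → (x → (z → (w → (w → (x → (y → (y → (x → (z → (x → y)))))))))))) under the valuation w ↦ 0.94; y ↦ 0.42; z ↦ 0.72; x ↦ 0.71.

1.00

(x → y): 0.71 > 0.42, so result = 0.42
(z → (x → y)): 0.72 > 0.42, so result = 0.42
(x → (z → (x → y))): 0.71 > 0.42, so result = 0.42
(y → (x → (z → (x → y)))): 0.42 ≤ 0.42, so result = 1
(y → (y → (x → (z → (x → y))))): 0.42 ≤ 1, so result = 1
(x → (y → (y → (x → (z → (x → y)))))): 0.71 ≤ 1, so result = 1
(w → (x → (y → (y → (x → (z → (x → y))))))): 0.94 ≤ 1, so result = 1
(w → (w → (x → (y → (y → (x → (z → (x → y)))))))): 0.94 ≤ 1, so result = 1
(z → (w → (w → (x → (y → (y → (x → (z → (x → y))))))))): 0.72 ≤ 1, so result = 1
(x → (z → (w → (w → (x → (y → (y → (x → (z → (x → y)))))))))): 0.71 ≤ 1, so result = 1
(x → (x → (z → (w → (w → (x → (y → (y → (x → (z → (x → y))))))))))): 0.71 ≤ 1, so result = 1
(x → (x → (x → (z → (w → (w → (x → (y → (y → (x → (z → (x → y)))))))))))): 0.71 ≤ 1, so result = 1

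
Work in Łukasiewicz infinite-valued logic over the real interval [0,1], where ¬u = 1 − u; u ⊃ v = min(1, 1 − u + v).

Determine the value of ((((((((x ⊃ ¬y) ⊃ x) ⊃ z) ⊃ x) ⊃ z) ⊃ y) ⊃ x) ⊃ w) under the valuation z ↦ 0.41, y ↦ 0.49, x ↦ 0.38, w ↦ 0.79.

¬y: Łukasiewicz ¬ gives 1 − 0.49 = 0.51
(x ⊃ ¬y): min(1, 1 − 0.38 + 0.51) = 1
((x ⊃ ¬y) ⊃ x): min(1, 1 − 1 + 0.38) = 0.38
(((x ⊃ ¬y) ⊃ x) ⊃ z): min(1, 1 − 0.38 + 0.41) = 1
((((x ⊃ ¬y) ⊃ x) ⊃ z) ⊃ x): min(1, 1 − 1 + 0.38) = 0.38
(((((x ⊃ ¬y) ⊃ x) ⊃ z) ⊃ x) ⊃ z): min(1, 1 − 0.38 + 0.41) = 1
((((((x ⊃ ¬y) ⊃ x) ⊃ z) ⊃ x) ⊃ z) ⊃ y): min(1, 1 − 1 + 0.49) = 0.49
(((((((x ⊃ ¬y) ⊃ x) ⊃ z) ⊃ x) ⊃ z) ⊃ y) ⊃ x): min(1, 1 − 0.49 + 0.38) = 0.89
((((((((x ⊃ ¬y) ⊃ x) ⊃ z) ⊃ x) ⊃ z) ⊃ y) ⊃ x) ⊃ w): min(1, 1 − 0.89 + 0.79) = 0.9

0.90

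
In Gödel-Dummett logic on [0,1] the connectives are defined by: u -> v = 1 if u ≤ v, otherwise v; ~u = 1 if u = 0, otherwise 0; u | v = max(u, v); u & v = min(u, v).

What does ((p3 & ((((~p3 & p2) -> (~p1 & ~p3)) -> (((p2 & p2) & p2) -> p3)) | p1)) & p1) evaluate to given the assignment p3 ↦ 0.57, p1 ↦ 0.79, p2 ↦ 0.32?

0.57

~p3: Gödel ¬ of 0.57 = 0 (operand ≠ 0)
(~p3 & p2) = min(0, 0.32) = 0
~p1: Gödel ¬ of 0.79 = 0 (operand ≠ 0)
~p3: Gödel ¬ of 0.57 = 0 (operand ≠ 0)
(~p1 & ~p3) = min(0, 0) = 0
((~p3 & p2) -> (~p1 & ~p3)): 0 ≤ 0, so result = 1
(p2 & p2) = min(0.32, 0.32) = 0.32
((p2 & p2) & p2) = min(0.32, 0.32) = 0.32
(((p2 & p2) & p2) -> p3): 0.32 ≤ 0.57, so result = 1
(((~p3 & p2) -> (~p1 & ~p3)) -> (((p2 & p2) & p2) -> p3)): 1 ≤ 1, so result = 1
((((~p3 & p2) -> (~p1 & ~p3)) -> (((p2 & p2) & p2) -> p3)) | p1) = max(1, 0.79) = 1
(p3 & ((((~p3 & p2) -> (~p1 & ~p3)) -> (((p2 & p2) & p2) -> p3)) | p1)) = min(0.57, 1) = 0.57
((p3 & ((((~p3 & p2) -> (~p1 & ~p3)) -> (((p2 & p2) & p2) -> p3)) | p1)) & p1) = min(0.57, 0.79) = 0.57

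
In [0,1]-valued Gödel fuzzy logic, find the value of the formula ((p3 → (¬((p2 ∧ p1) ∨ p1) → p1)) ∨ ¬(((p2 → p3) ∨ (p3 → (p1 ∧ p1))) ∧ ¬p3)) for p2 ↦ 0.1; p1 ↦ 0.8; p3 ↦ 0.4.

1.00

(p2 ∧ p1) = min(0.1, 0.8) = 0.1
((p2 ∧ p1) ∨ p1) = max(0.1, 0.8) = 0.8
¬((p2 ∧ p1) ∨ p1): Gödel ¬ of 0.8 = 0 (operand ≠ 0)
(¬((p2 ∧ p1) ∨ p1) → p1): 0 ≤ 0.8, so result = 1
(p3 → (¬((p2 ∧ p1) ∨ p1) → p1)): 0.4 ≤ 1, so result = 1
(p2 → p3): 0.1 ≤ 0.4, so result = 1
(p1 ∧ p1) = min(0.8, 0.8) = 0.8
(p3 → (p1 ∧ p1)): 0.4 ≤ 0.8, so result = 1
((p2 → p3) ∨ (p3 → (p1 ∧ p1))) = max(1, 1) = 1
¬p3: Gödel ¬ of 0.4 = 0 (operand ≠ 0)
(((p2 → p3) ∨ (p3 → (p1 ∧ p1))) ∧ ¬p3) = min(1, 0) = 0
¬(((p2 → p3) ∨ (p3 → (p1 ∧ p1))) ∧ ¬p3): Gödel ¬ of 0 = 1 (operand is 0)
((p3 → (¬((p2 ∧ p1) ∨ p1) → p1)) ∨ ¬(((p2 → p3) ∨ (p3 → (p1 ∧ p1))) ∧ ¬p3)) = max(1, 1) = 1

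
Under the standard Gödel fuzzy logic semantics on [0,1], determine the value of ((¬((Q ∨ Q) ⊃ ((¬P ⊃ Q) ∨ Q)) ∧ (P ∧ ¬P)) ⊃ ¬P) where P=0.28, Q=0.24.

1.00

(Q ∨ Q) = max(0.24, 0.24) = 0.24
¬P: Gödel ¬ of 0.28 = 0 (operand ≠ 0)
(¬P ⊃ Q): 0 ≤ 0.24, so result = 1
((¬P ⊃ Q) ∨ Q) = max(1, 0.24) = 1
((Q ∨ Q) ⊃ ((¬P ⊃ Q) ∨ Q)): 0.24 ≤ 1, so result = 1
¬((Q ∨ Q) ⊃ ((¬P ⊃ Q) ∨ Q)): Gödel ¬ of 1 = 0 (operand ≠ 0)
¬P: Gödel ¬ of 0.28 = 0 (operand ≠ 0)
(P ∧ ¬P) = min(0.28, 0) = 0
(¬((Q ∨ Q) ⊃ ((¬P ⊃ Q) ∨ Q)) ∧ (P ∧ ¬P)) = min(0, 0) = 0
¬P: Gödel ¬ of 0.28 = 0 (operand ≠ 0)
((¬((Q ∨ Q) ⊃ ((¬P ⊃ Q) ∨ Q)) ∧ (P ∧ ¬P)) ⊃ ¬P): 0 ≤ 0, so result = 1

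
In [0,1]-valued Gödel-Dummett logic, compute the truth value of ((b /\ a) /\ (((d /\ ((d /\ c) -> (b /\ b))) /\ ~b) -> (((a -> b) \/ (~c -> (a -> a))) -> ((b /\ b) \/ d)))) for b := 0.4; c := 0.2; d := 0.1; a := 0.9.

(b /\ a) = min(0.4, 0.9) = 0.4
(d /\ c) = min(0.1, 0.2) = 0.1
(b /\ b) = min(0.4, 0.4) = 0.4
((d /\ c) -> (b /\ b)): 0.1 ≤ 0.4, so result = 1
(d /\ ((d /\ c) -> (b /\ b))) = min(0.1, 1) = 0.1
~b: Gödel ¬ of 0.4 = 0 (operand ≠ 0)
((d /\ ((d /\ c) -> (b /\ b))) /\ ~b) = min(0.1, 0) = 0
(a -> b): 0.9 > 0.4, so result = 0.4
~c: Gödel ¬ of 0.2 = 0 (operand ≠ 0)
(a -> a): 0.9 ≤ 0.9, so result = 1
(~c -> (a -> a)): 0 ≤ 1, so result = 1
((a -> b) \/ (~c -> (a -> a))) = max(0.4, 1) = 1
(b /\ b) = min(0.4, 0.4) = 0.4
((b /\ b) \/ d) = max(0.4, 0.1) = 0.4
(((a -> b) \/ (~c -> (a -> a))) -> ((b /\ b) \/ d)): 1 > 0.4, so result = 0.4
(((d /\ ((d /\ c) -> (b /\ b))) /\ ~b) -> (((a -> b) \/ (~c -> (a -> a))) -> ((b /\ b) \/ d))): 0 ≤ 0.4, so result = 1
((b /\ a) /\ (((d /\ ((d /\ c) -> (b /\ b))) /\ ~b) -> (((a -> b) \/ (~c -> (a -> a))) -> ((b /\ b) \/ d)))) = min(0.4, 1) = 0.4

0.40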